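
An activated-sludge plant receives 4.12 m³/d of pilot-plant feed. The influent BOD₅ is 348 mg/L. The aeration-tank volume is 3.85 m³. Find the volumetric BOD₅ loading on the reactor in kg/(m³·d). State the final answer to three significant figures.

L_v ≈ 0.372 kg BOD₅/(m³·d)

L_v = Q S₀ / V = 4.12 × 348 × 10⁻³ / 3.850 = 0.3724 kg/(m³·d).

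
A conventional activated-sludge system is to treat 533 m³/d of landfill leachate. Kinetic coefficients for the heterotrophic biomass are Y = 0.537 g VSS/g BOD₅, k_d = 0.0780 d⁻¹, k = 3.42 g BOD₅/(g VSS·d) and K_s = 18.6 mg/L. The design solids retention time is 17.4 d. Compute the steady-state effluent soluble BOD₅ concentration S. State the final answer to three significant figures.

S ≈ 1.48 mg/L

Effluent substrate depends only on kinetics and SRT: S = K_s(1 + k_d θ_c) / [θ_c(Yk − k_d) − 1] = 18.6 × (1 + 0.0780 × 17.4) / [17.4 × (0.537 × 3.42 − 0.0780) − 1] = 43.84 / 29.60 = 1.481 mg/L.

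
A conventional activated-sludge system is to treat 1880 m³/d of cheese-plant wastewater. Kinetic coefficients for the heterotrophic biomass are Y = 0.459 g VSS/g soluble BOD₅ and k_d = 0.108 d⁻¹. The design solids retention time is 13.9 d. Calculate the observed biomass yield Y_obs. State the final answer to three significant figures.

Y_obs ≈ 0.184 g VSS/g soluble BOD₅

The observed yield is Y_obs = Y/(1 + k_d·θ_c) = 0.459 / (1 + 0.108 × 13.9) = 0.459 / 2.501 = 0.1835 g VSS per g soluble BOD₅ removed.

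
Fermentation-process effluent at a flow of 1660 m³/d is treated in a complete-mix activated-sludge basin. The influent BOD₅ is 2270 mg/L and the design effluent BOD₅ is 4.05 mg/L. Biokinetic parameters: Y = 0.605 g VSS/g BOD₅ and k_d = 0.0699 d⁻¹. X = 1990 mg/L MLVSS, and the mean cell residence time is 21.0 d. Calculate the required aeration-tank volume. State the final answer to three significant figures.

V ≈ 9730 m³

Rearranging the biomass balance for a CMAS with decay, V = Y·Q·ΔS·θ_c / [X·(1+k_d θ_c)] = 0.605 × 1660 × (2270 − 4.05) × 21.0 / [1990 × (1 + 0.0699 × 21.0)] = 4.78×10^7 / 4911 = 9731 m³.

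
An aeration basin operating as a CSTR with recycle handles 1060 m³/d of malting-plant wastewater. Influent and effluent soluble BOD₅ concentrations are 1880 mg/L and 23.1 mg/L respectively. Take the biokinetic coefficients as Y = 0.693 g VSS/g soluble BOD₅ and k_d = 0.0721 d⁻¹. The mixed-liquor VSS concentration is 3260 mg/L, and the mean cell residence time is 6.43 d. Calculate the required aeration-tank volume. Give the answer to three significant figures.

V ≈ 1840 m³

Steady-state biomass mass balance: V·X·(1 + k_d·θ_c) = Y·Q·(S₀ − S)·θ_c, so V = 0.693 × 1060 × (1880 − 23.1) × 6.43 / [3260 × (1 + 0.0721 × 6.43)] = 8.77×10^6 / 4771 = 1838 m³.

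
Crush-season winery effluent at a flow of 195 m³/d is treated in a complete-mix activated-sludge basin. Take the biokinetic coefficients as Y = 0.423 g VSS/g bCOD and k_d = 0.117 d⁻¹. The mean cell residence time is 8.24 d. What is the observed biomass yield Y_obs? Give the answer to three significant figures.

Y_obs ≈ 0.215 g VSS/g bCOD

Y_obs = Y / (1 + k_d θ_c) = 0.423 / (1 + 0.117 × 8.24) = 0.423 / 1.964 = 0.2154.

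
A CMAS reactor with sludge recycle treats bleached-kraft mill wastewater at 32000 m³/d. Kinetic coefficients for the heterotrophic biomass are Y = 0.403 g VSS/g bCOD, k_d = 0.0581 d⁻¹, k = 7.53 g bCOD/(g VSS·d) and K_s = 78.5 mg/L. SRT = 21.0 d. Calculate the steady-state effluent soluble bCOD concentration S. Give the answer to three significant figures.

S ≈ 2.83 mg/L

For a completely mixed reactor with recycle the Lawrence–McCarty relation gives S = K_s·(1 + k_d·θ_c) / [θ_c·(Y·k − k_d) − 1] = 78.5 × (1 + 0.0581 × 21.0) / [21.0 × (0.403 × 7.53 − 0.0581) − 1] = 174.3 / 61.51 = 2.833 mg/L.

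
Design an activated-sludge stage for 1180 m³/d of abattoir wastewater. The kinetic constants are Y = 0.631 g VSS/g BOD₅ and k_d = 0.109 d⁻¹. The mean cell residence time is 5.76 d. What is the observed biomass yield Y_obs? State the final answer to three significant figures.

Correct the yield for decay: Y_obs = Y/(1 + k_d θ_c) = 0.631 / (1 + 0.109 × 5.76) = 0.631 / 1.628 = 0.3876.

Y_obs ≈ 0.388 g VSS/g BOD₅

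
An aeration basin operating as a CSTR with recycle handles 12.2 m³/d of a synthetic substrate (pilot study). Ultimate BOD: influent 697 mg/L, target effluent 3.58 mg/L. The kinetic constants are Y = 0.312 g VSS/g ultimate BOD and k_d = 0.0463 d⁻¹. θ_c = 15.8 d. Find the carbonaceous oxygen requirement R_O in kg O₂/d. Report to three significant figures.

R_O ≈ 6.30 kg O₂/d

Y_obs = Y / (1 + k_d θ_c) = 0.312 / (1 + 0.0463 × 15.8) = 0.312 / 1.732 = 0.1802.
ΔS = 697 − 3.58 = 693.4 mg/L, so the substrate removal rate is 12.2 × 693.4/1000 = 8.460 kg ultimate BOD/d.
P_X = Y_obs·Q·(S₀ − S) = 0.1802 × 8.460 = 1.524 kg VSS/d.
R_O = Q·(S₀ − S) − 1.42·P_X = 8.460 − 1.42 × 1.524 = 6.295 kg O₂/d.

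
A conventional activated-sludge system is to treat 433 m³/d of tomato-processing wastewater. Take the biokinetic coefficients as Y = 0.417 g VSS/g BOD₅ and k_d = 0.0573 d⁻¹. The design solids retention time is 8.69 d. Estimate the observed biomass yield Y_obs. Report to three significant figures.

Y_obs ≈ 0.278 g VSS/g BOD₅

The observed yield is Y_obs = Y/(1 + k_d·θ_c) = 0.417 / (1 + 0.0573 × 8.69) = 0.417 / 1.498 = 0.2784 g VSS per g BOD₅ removed.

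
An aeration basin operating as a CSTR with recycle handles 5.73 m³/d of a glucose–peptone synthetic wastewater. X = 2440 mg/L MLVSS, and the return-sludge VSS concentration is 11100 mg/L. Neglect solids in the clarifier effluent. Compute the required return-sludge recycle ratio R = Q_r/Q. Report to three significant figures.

Solids balance on the clarifier gives (1+R)X = R·X_r, so R = X/(X_r − X) = 2440 / (11100 − 2440) = 0.2818.

R ≈ 0.282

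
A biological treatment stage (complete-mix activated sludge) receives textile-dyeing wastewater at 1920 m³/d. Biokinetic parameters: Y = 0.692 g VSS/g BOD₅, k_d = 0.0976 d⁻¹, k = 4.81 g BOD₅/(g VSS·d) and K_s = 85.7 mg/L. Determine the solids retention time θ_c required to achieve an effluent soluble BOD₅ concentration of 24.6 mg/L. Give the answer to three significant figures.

At the target effluent, Y k S/(K_s+S) = 0.692×4.81×24.6/110.3 = 0.7424 d⁻¹.
θ_c = 1/(μ − k_d) = 1/(0.7424 − 0.0976) = 1/0.6448 = 1.551 d.

θ_c ≈ 1.55 d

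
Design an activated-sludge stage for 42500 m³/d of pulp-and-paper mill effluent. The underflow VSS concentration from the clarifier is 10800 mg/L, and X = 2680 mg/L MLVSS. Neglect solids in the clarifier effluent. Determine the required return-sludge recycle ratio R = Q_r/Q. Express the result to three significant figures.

R ≈ 0.330

Solids balance on the clarifier gives (1+R)X = R·X_r, so R = X/(X_r − X) = 2680 / (10800 − 2680) = 0.3300.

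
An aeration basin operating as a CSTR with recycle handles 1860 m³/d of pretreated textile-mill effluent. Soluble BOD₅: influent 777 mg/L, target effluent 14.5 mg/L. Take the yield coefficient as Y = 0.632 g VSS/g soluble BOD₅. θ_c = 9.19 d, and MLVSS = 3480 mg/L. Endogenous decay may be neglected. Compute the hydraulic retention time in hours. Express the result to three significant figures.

τ ≈ 30.5 h

V·X = Y·Q·ΔS·θ_c gives V = 0.632 × 1860 × (777 − 14.5) × 9.19 / 3480 = 2367 m³.
HRT = V/Q = 2367 m³ / 1860 m³·d⁻¹ = 1.273 d × 24 = 30.54 h.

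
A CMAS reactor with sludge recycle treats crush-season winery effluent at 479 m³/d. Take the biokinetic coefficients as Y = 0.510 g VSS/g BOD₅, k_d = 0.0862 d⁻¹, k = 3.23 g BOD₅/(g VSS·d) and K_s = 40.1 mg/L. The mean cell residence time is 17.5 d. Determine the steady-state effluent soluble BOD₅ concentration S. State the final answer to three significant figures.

S ≈ 3.82 mg/L

For a completely mixed reactor with recycle the Lawrence–McCarty relation gives S = K_s·(1 + k_d·θ_c) / [θ_c·(Y·k − k_d) − 1] = 40.1 × (1 + 0.0862 × 17.5) / [17.5 × (0.510 × 3.23 − 0.0862) − 1] = 100.6 / 26.32 = 3.822 mg/L.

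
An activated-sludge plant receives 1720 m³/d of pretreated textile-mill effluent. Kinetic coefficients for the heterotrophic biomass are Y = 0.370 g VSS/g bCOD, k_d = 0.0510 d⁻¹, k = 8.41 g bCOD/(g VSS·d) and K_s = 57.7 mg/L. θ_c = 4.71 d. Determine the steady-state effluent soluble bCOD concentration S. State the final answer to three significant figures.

S ≈ 5.33 mg/L

Effluent substrate depends only on kinetics and SRT: S = K_s(1 + k_d θ_c) / [θ_c(Yk − k_d) − 1] = 57.7 × (1 + 0.0510 × 4.71) / [4.71 × (0.370 × 8.41 − 0.0510) − 1] = 71.56 / 13.42 = 5.334 mg/L.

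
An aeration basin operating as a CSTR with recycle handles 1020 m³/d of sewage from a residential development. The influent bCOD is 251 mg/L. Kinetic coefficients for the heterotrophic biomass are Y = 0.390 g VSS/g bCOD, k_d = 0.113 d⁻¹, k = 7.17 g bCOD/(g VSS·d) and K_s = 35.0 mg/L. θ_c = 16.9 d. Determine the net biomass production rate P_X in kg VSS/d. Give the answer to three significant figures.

P_X ≈ 34.0 kg VSS/d

For a completely mixed reactor with recycle the Lawrence–McCarty relation gives S = K_s·(1 + k_d·θ_c) / [θ_c·(Y·k − k_d) − 1] = 35.0 × (1 + 0.113 × 16.9) / [16.9 × (0.390 × 7.17 − 0.113) − 1] = 101.8 / 44.35 = 2.296 mg/L.
Correct the yield for decay: Y_obs = Y/(1 + k_d θ_c) = 0.390 / (1 + 0.113 × 16.9) = 0.390 / 2.910 = 0.1340.
Mass of bCOD removed per day: Q(S₀ − S) = 1020 × 248.7 g/m³ = 253.7 kg/d.
So the net sludge growth is P_X = 0.1340 × 253.7 = 34.00 kg VSS/d.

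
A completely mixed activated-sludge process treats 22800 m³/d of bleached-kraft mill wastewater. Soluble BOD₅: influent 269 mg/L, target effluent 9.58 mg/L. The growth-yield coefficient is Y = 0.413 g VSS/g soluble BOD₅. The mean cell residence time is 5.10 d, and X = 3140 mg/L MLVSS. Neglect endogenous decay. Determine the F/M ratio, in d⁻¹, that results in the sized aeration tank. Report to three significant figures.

F/M ≈ 0.492 d⁻¹

V·X = Y·Q·ΔS·θ_c gives V = 0.413 × 22800 × (269 − 9.58) × 5.10 / 3140 = 3968 m³.
F/M = applied load / biomass = Q·S₀/(V·X) = 22800 × 269 / (3968 × 3140) = 0.4923 d⁻¹.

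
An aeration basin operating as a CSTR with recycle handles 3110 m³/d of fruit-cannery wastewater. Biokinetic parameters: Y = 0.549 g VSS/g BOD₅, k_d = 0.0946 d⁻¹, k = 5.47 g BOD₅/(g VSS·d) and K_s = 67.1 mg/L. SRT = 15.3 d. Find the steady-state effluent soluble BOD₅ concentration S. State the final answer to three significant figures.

S ≈ 3.78 mg/L

For a completely mixed reactor with recycle the Lawrence–McCarty relation gives S = K_s·(1 + k_d·θ_c) / [θ_c·(Y·k − k_d) − 1] = 67.1 × (1 + 0.0946 × 15.3) / [15.3 × (0.549 × 5.47 − 0.0946) − 1] = 164.2 / 43.50 = 3.775 mg/L.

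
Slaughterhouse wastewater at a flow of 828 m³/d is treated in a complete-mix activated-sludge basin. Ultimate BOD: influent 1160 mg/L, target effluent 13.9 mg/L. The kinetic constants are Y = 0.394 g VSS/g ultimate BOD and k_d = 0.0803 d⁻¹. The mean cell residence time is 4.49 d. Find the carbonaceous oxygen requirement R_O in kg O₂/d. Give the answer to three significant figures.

R_O ≈ 559 kg O₂/d

The observed yield is Y_obs = Y/(1 + k_d·θ_c) = 0.394 / (1 + 0.0803 × 4.49) = 0.394 / 1.361 = 0.2896 g VSS per g ultimate BOD removed.
ΔS = 1160 − 13.9 = 1146 mg/L, so the substrate removal rate is 828 × 1146/1000 = 949.0 kg ultimate BOD/d.
Biomass synthesised: P_X = Y_obs × 949.0 = 274.8 kg VSS/d.
Carbonaceous O₂ demand = substrate oxidised − cell-mass equivalent = 949.0 − 1.42 × 274.8 = 558.7 kg O₂/d.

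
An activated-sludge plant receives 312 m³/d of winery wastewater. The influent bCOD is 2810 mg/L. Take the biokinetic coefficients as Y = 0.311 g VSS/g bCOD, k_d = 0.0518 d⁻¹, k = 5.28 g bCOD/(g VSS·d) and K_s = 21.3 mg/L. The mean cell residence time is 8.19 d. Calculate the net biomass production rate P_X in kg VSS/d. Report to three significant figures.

P_X ≈ 191 kg VSS/d

For a completely mixed reactor with recycle the Lawrence–McCarty relation gives S = K_s·(1 + k_d·θ_c) / [θ_c·(Y·k − k_d) − 1] = 21.3 × (1 + 0.0518 × 8.19) / [8.19 × (0.311 × 5.28 − 0.0518) − 1] = 30.34 / 12.02 = 2.523 mg/L.
Observed yield with endogenous decay: Y_obs = Y / (1 + k_d·θ_c) = 0.311 / (1 + 0.0518 × 8.19) = 0.311 / 1.424 = 0.2184 g VSS/g bCOD.
Mass of bCOD removed per day: Q(S₀ − S) = 312 × 2807 g/m³ = 875.9 kg/d.
P_X = Y_obs · Q(S₀ − S) = 0.2184 × 875.9 = 191.3 kg VSS/d.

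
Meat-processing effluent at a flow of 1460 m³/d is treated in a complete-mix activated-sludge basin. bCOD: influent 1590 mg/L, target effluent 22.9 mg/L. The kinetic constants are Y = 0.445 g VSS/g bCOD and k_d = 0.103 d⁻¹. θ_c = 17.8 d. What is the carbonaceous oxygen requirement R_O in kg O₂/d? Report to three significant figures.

R_O ≈ 1780 kg O₂/d

Observed yield with endogenous decay: Y_obs = Y / (1 + k_d·θ_c) = 0.445 / (1 + 0.103 × 17.8) = 0.445 / 2.833 = 0.1571 g VSS/g bCOD.
Q·(S₀ − S) = 1460 × (1590 − 22.9) × 10⁻³ = 2288 kg/d removed.
Net sludge production P_X = 0.1571 × 2288 = 359.3 kg VSS/d.
Carbonaceous O₂ demand = substrate oxidised − cell-mass equivalent = 2288 − 1.42 × 359.3 = 1778 kg O₂/d.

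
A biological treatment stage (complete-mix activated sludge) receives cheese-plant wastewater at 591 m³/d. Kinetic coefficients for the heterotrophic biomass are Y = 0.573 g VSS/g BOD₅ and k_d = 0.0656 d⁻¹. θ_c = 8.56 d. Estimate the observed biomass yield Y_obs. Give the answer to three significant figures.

Y_obs = Y / (1 + k_d θ_c) = 0.573 / (1 + 0.0656 × 8.56) = 0.573 / 1.562 = 0.3669.

Y_obs ≈ 0.367 g VSS/g BOD₅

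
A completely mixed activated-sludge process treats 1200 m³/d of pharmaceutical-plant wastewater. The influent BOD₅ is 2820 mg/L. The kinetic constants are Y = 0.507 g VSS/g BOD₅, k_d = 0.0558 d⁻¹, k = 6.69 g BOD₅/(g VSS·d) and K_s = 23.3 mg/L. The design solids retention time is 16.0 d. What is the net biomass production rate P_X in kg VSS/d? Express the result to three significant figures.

P_X ≈ 906 kg VSS/d

Effluent substrate depends only on kinetics and SRT: S = K_s(1 + k_d θ_c) / [θ_c(Yk − k_d) − 1] = 23.3 × (1 + 0.0558 × 16.0) / [16.0 × (0.507 × 6.69 − 0.0558) − 1] = 44.10 / 52.38 = 0.8420 mg/L.
Y_obs = Y / (1 + k_d θ_c) = 0.507 / (1 + 0.0558 × 16.0) = 0.507 / 1.893 = 0.2679.
Substrate removed = Q·(S₀ − S) = 1200 m³/d × (2820 − 0.842) g/m³ = 3.38×10^6 g/d = 3383 kg/d.
So the net sludge growth is P_X = 0.2679 × 3383 = 906.2 kg VSS/d.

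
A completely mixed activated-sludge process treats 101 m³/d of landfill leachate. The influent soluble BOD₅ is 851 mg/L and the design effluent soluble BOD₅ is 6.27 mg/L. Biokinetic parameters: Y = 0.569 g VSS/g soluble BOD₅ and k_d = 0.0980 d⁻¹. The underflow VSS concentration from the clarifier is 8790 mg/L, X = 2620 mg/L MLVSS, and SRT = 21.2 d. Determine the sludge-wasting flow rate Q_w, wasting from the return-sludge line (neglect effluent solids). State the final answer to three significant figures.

Q_w ≈ 1.79 m³/d

Rearranging the biomass balance for a CMAS with decay, V = Y·Q·ΔS·θ_c / [X·(1+k_d θ_c)] = 0.569 × 101 × (851 − 6.27) × 21.2 / [2620 × (1 + 0.0980 × 21.2)] = 1.03×10^6 / 8063 = 127.6 m³.
Wasting from the return line (neglecting effluent solids): Q_w = V·X / (θ_c·X_r) = 127.6 × 2620 / (21.2 × 8790) = 1.795 m³/d.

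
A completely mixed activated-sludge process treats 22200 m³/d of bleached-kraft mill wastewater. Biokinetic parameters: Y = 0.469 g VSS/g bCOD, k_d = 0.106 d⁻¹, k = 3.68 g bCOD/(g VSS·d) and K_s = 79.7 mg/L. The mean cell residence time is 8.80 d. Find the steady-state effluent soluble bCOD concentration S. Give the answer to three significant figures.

S ≈ 11.6 mg/L

Effluent substrate depends only on kinetics and SRT: S = K_s(1 + k_d θ_c) / [θ_c(Yk − k_d) − 1] = 79.7 × (1 + 0.106 × 8.80) / [8.80 × (0.469 × 3.68 − 0.106) − 1] = 154.0 / 13.26 = 11.62 mg/L.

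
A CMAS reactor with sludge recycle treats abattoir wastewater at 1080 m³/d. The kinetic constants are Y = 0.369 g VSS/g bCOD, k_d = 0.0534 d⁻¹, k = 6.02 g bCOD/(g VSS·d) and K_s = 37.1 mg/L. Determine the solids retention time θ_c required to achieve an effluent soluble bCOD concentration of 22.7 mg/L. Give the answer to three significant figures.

Specific growth rate at S = 22.7 mg/L: μ = YkS/(K_s+S) = 0.369·6.02·22.7/(37.1+22.7) = 0.8432 d⁻¹.
θ_c = 1/(μ − k_d) = 1/(0.8432 − 0.0534) = 1/0.7898 = 1.266 d.

θ_c ≈ 1.27 d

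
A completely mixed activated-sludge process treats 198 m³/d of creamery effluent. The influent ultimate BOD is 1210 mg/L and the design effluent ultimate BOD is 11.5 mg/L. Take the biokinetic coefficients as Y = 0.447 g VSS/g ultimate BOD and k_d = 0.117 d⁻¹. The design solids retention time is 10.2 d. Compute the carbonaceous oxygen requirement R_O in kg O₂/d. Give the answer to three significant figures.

Correct the yield for decay: Y_obs = Y/(1 + k_d θ_c) = 0.447 / (1 + 0.117 × 10.2) = 0.447 / 2.193 = 0.2038.
Substrate removed = Q·(S₀ − S) = 198 m³/d × (1210 − 11.5) g/m³ = 2.37×10^5 g/d = 237.3 kg/d.
Biomass synthesised: P_X = Y_obs × 237.3 = 48.36 kg VSS/d.
R_O = Q·ΔS − 1.42 P_X = 237.3 − 68.67 = 168.6 kg O₂/d.

R_O ≈ 169 kg O₂/d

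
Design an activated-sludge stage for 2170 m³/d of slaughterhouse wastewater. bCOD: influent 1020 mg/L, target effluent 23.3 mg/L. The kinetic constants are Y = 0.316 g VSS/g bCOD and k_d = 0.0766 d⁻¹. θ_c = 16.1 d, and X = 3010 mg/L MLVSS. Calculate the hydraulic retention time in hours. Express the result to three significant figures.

Rearranging the biomass balance for a CMAS with decay, V = Y·Q·ΔS·θ_c / [X·(1+k_d θ_c)] = 0.316 × 2170 × (1020 − 23.3) × 16.1 / [3010 × (1 + 0.0766 × 16.1)] = 1.1×10^7 / 6722 = 1637 m³.
τ = V/Q = 1637/2170 = 0.7543 d, or 18.10 h.

τ ≈ 18.1 h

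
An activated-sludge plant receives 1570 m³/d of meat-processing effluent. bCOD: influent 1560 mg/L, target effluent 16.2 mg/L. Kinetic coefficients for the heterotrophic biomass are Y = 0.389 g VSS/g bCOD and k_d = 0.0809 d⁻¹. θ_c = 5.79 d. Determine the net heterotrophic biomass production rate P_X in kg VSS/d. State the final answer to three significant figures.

Observed yield with endogenous decay: Y_obs = Y / (1 + k_d·θ_c) = 0.389 / (1 + 0.0809 × 5.79) = 0.389 / 1.468 = 0.2649 g VSS/g bCOD.
ΔS = 1560 − 16.2 = 1544 mg/L, so the substrate removal rate is 1570 × 1544/1000 = 2424 kg bCOD/d.
P_X = Y_obs · Q(S₀ − S) = 0.2649 × 2424 = 642.1 kg VSS/d.

P_X ≈ 642 kg VSS/d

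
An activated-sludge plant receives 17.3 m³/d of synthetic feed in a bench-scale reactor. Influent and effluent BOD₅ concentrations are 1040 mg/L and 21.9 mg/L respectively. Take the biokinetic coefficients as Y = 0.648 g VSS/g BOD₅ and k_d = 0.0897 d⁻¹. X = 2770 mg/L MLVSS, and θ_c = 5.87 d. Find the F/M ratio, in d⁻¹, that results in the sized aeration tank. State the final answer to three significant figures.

Steady-state biomass mass balance: V·X·(1 + k_d·θ_c) = Y·Q·(S₀ − S)·θ_c, so V = 0.648 × 17.3 × (1040 − 21.9) × 5.87 / [2770 × (1 + 0.0897 × 5.87)] = 6.7×10^4 / 4229 = 15.84 m³.
Food-to-microorganism ratio F/M = Q S₀ / (V X) = 17.3 × 1040 / (15.84 × 2770) = 0.4100 d⁻¹.

F/M ≈ 0.410 d⁻¹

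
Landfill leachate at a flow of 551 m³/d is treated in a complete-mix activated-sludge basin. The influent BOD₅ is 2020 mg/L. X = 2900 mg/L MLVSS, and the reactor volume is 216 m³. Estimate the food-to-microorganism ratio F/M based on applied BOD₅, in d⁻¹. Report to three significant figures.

F/M = Q·S₀ / (V·X) = 551 × 2020 / (216.0 × 2900) = 1.777 g BOD₅·(g VSS·d)⁻¹.

F/M ≈ 1.78 d⁻¹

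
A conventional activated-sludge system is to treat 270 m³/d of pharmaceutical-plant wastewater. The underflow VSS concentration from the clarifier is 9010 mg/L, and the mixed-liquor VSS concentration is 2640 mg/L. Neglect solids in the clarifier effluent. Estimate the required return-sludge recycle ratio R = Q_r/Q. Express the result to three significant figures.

Mass balance around the secondary clarifier (neglecting effluent solids): R = X / (X_r − X) = 2640 / (9010 − 2640) = 0.4144.

R ≈ 0.414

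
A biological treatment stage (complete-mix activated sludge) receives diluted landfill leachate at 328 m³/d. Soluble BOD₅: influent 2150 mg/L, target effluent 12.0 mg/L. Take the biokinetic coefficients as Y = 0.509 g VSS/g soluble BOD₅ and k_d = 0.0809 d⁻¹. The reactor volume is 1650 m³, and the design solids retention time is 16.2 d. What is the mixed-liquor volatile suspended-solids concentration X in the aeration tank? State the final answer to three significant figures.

X ≈ 1520 mg/L

From V·X·(1 + k_d·θ_c) = Y·Q·(S₀ − S)·θ_c: X = 0.509 × 328 × (2150 − 12.0) × 16.2 / [1650 × (1 + 0.0809 × 16.2)] = 1517 mg/L.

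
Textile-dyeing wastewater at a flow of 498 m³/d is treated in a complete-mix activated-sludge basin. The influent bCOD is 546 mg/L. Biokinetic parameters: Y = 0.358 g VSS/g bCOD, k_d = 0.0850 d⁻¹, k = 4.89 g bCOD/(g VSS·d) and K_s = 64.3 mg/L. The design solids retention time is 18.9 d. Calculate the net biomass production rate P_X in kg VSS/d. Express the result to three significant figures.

P_X ≈ 37.0 kg VSS/d

Effluent substrate depends only on kinetics and SRT: S = K_s(1 + k_d θ_c) / [θ_c(Yk − k_d) − 1] = 64.3 × (1 + 0.0850 × 18.9) / [18.9 × (0.358 × 4.89 − 0.0850) − 1] = 167.6 / 30.48 = 5.499 mg/L.
Y_obs = Y / (1 + k_d θ_c) = 0.358 / (1 + 0.0850 × 18.9) = 0.358 / 2.607 = 0.1373.
Mass of bCOD removed per day: Q(S₀ − S) = 498 × 540.5 g/m³ = 269.2 kg/d.
So the net sludge growth is P_X = 0.1373 × 269.2 = 36.97 kg VSS/d.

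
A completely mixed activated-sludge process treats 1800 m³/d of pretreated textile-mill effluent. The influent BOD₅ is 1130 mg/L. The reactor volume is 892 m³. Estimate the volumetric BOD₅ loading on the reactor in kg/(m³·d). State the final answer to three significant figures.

L_v ≈ 2.28 kg BOD₅/(m³·d)

Volumetric loading L_v = Q·S₀ / V = 1800 × 1130 g/m³ / 892.0 m³ = 2280 g/(m³·d) = 2.280 kg BOD₅/(m³·d).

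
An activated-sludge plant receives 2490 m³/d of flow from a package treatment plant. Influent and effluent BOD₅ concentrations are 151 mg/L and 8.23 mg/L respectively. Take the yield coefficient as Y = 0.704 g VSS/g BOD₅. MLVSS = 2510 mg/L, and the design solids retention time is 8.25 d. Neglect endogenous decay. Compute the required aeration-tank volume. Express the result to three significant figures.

V ≈ 823 m³

Biomass mass balance (decay neglected): V·X = Y·Q·(S₀ − S)·θ_c, so V = 0.704 × 2490 × (151 − 8.23) × 8.25 / 2510 = 822.6 m³.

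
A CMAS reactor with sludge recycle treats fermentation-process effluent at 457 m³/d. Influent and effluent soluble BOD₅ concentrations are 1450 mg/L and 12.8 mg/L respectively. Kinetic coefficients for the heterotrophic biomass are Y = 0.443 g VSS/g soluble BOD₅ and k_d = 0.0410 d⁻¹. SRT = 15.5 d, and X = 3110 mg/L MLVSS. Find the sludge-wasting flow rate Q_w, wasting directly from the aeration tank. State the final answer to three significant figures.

Q_w ≈ 57.2 m³/d

From the SRT design equation V = Y Q (S₀−S) θ_c / [X (1 + k_d θ_c)] = 0.443 × 457 × (1450 − 12.8) × 15.5 / [3110 × (1 + 0.0410 × 15.5)] = 4.51×10^6 / 5086 = 886.7 m³.
With mixed-liquor wasting, θ_c = V/Q_w, so Q_w = V/θ_c = 886.7/15.5 = 57.20 m³/d.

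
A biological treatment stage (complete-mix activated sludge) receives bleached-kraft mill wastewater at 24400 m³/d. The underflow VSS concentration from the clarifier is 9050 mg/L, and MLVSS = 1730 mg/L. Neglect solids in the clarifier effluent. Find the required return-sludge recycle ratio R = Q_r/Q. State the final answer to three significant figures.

Mass balance around the secondary clarifier (neglecting effluent solids): R = X / (X_r − X) = 1730 / (9050 − 1730) = 0.2363.

R ≈ 0.236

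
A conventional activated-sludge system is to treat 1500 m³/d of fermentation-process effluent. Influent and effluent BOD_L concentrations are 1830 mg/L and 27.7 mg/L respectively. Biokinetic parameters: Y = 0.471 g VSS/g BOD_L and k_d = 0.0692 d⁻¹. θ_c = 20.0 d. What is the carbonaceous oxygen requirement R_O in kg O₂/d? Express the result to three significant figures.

Y_obs = Y / (1 + k_d θ_c) = 0.471 / (1 + 0.0692 × 20.0) = 0.471 / 2.384 = 0.1976.
ΔS = 1830 − 27.7 = 1802 mg/L, so the substrate removal rate is 1500 × 1802/1000 = 2703 kg BOD_L/d.
Net sludge production P_X = 0.1976 × 2703 = 534.1 kg VSS/d.
Carbonaceous O₂ demand = substrate oxidised − cell-mass equivalent = 2703 − 1.42 × 534.1 = 1945 kg O₂/d.

R_O ≈ 1950 kg O₂/d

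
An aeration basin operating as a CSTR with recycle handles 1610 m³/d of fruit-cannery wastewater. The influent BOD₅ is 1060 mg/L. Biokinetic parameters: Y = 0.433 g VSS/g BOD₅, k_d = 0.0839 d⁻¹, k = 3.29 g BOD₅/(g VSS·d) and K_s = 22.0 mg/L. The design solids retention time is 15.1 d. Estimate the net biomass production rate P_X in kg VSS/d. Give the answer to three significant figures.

P_X ≈ 325 kg VSS/d

Effluent substrate depends only on kinetics and SRT: S = K_s(1 + k_d θ_c) / [θ_c(Yk − k_d) − 1] = 22.0 × (1 + 0.0839 × 15.1) / [15.1 × (0.433 × 3.29 − 0.0839) − 1] = 49.87 / 19.24 = 2.592 mg/L.
Correct the yield for decay: Y_obs = Y/(1 + k_d θ_c) = 0.433 / (1 + 0.0839 × 15.1) = 0.433 / 2.267 = 0.1910.
Mass of BOD₅ removed per day: Q(S₀ − S) = 1610 × 1057 g/m³ = 1702 kg/d.
So the net sludge growth is P_X = 0.1910 × 1702 = 325.2 kg VSS/d.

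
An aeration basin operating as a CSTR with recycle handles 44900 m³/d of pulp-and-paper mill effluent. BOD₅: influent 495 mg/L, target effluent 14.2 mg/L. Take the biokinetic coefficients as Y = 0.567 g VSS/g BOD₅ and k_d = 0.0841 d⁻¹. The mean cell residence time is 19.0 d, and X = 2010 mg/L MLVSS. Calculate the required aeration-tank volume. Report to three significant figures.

V ≈ 44500 m³

From the SRT design equation V = Y Q (S₀−S) θ_c / [X (1 + k_d θ_c)] = 0.567 × 44900 × (495 − 14.2) × 19.0 / [2010 × (1 + 0.0841 × 19.0)] = 2.33×10^8 / 5222 = 44538 m³.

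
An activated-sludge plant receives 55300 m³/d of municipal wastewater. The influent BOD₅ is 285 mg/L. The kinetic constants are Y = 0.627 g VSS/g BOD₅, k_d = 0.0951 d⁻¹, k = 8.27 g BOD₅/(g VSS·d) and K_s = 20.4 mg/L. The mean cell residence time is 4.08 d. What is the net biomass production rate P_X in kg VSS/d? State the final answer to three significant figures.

P_X ≈ 7080 kg VSS/d

For a completely mixed reactor with recycle the Lawrence–McCarty relation gives S = K_s·(1 + k_d·θ_c) / [θ_c·(Y·k − k_d) − 1] = 20.4 × (1 + 0.0951 × 4.08) / [4.08 × (0.627 × 8.27 − 0.0951) − 1] = 28.32 / 19.77 = 1.432 mg/L.
Y_obs = Y / (1 + k_d θ_c) = 0.627 / (1 + 0.0951 × 4.08) = 0.627 / 1.388 = 0.4517.
ΔS = 285 − 1.43 = 283.6 mg/L, so the substrate removal rate is 55300 × 283.6/1000 = 15681 kg BOD₅/d.
So the net sludge growth is P_X = 0.4517 × 15681 = 7084 kg VSS/d.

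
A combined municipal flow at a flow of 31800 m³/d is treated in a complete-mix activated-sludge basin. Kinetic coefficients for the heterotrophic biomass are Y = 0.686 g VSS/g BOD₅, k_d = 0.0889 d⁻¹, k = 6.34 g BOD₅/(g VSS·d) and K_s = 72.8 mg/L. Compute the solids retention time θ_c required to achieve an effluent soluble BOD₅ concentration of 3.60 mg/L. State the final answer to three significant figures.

At the target effluent, Y k S/(K_s+S) = 0.686×6.34×3.60/76.40 = 0.2049 d⁻¹.
Then 1/θ_c = μ − k_d = 0.2049 − 0.0889 = 0.1160 d⁻¹, giving θ_c = 8.618 d.

θ_c ≈ 8.62 d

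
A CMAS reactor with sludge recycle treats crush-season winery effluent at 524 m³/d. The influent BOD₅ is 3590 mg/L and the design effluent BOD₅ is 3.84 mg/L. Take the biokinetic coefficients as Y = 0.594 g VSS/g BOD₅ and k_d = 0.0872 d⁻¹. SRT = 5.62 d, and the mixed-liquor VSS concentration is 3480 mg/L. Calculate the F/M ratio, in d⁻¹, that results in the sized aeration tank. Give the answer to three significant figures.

F/M ≈ 0.447 d⁻¹

Rearranging the biomass balance for a CMAS with decay, V = Y·Q·ΔS·θ_c / [X·(1+k_d θ_c)] = 0.594 × 524 × (3590 − 3.84) × 5.62 / [3480 × (1 + 0.0872 × 5.62)] = 6.27×10^6 / 5185 = 1210 m³.
Food-to-microorganism ratio F/M = Q S₀ / (V X) = 524 × 3590 / (1210 × 3480) = 0.4468 d⁻¹.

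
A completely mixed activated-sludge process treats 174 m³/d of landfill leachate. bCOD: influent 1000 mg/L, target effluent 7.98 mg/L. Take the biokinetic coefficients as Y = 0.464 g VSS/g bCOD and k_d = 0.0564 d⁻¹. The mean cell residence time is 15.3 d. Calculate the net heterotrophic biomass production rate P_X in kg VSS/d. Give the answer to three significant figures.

P_X ≈ 43.0 kg VSS/d

Observed yield with endogenous decay: Y_obs = Y / (1 + k_d·θ_c) = 0.464 / (1 + 0.0564 × 15.3) = 0.464 / 1.863 = 0.2491 g VSS/g bCOD.
Q·(S₀ − S) = 174 × (1000 − 7.98) × 10⁻³ = 172.6 kg/d removed.
Net biomass production P_X = Y_obs × Q·(S₀ − S) = 0.2491 × 172.6 = 42.99 kg VSS/d.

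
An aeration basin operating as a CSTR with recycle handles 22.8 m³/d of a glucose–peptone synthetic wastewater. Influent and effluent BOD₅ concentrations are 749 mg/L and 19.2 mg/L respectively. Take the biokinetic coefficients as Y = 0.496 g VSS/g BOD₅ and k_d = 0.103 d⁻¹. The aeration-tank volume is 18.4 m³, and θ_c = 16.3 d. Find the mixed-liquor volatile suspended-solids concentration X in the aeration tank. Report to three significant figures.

Solving the biomass balance for X: X = Y Q (S₀−S) θ_c / [V (1+k_d θ_c)] = 0.496 × 22.8 × (749 − 19.2) × 16.3 / [18.4 × (1 + 0.103 × 16.3)] = 2729 mg/L.

X ≈ 2730 mg/L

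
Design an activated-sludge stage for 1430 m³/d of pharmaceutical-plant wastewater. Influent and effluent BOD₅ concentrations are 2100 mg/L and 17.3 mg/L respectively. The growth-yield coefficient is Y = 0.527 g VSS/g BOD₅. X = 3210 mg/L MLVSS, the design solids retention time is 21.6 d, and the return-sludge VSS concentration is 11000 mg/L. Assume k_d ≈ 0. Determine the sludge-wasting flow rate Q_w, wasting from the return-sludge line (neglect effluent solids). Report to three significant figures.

Q_w ≈ 143 m³/d

With k_d = 0 the design equation reduces to V = Y Q (S₀−S) θ_c / X = 0.527 × 1430 × (2100 − 17.3) × 21.6 / 3210 = 10561 m³.
Wasting from the return line (neglecting effluent solids): Q_w = V·X / (θ_c·X_r) = 10561 × 3210 / (21.6 × 11000) = 142.7 m³/d.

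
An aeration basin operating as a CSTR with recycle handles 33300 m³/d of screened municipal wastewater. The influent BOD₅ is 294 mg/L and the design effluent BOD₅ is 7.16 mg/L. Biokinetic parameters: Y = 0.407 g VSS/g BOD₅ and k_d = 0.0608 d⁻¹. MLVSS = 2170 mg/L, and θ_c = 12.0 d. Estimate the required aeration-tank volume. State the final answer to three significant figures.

V ≈ 12400 m³

Rearranging the biomass balance for a CMAS with decay, V = Y·Q·ΔS·θ_c / [X·(1+k_d θ_c)] = 0.407 × 33300 × (294 − 7.16) × 12.0 / [2170 × (1 + 0.0608 × 12.0)] = 4.67×10^7 / 3753 = 12430 m³.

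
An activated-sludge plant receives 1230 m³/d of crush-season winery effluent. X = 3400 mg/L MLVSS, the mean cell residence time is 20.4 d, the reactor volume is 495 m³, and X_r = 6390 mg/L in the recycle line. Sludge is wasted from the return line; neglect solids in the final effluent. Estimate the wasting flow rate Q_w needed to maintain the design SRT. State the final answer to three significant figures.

Q_w ≈ 12.9 m³/d

Wasting from the return line (neglecting effluent solids): Q_w = V·X / (θ_c·X_r) = 495.0 × 3400 / (20.4 × 6390) = 12.91 m³/d.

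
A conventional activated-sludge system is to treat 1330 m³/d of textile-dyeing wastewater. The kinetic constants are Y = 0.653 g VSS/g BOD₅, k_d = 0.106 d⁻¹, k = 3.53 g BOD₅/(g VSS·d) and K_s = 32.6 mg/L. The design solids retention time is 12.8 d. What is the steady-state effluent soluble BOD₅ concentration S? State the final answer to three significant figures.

S ≈ 2.83 mg/L

For a completely mixed reactor with recycle the Lawrence–McCarty relation gives S = K_s·(1 + k_d·θ_c) / [θ_c·(Y·k − k_d) − 1] = 32.6 × (1 + 0.106 × 12.8) / [12.8 × (0.653 × 3.53 − 0.106) − 1] = 76.83 / 27.15 = 2.830 mg/L.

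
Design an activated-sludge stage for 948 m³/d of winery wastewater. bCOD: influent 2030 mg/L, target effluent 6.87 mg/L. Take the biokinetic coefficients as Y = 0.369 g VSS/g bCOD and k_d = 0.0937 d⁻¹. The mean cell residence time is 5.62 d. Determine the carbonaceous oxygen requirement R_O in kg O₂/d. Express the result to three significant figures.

The observed yield is Y_obs = Y/(1 + k_d·θ_c) = 0.369 / (1 + 0.0937 × 5.62) = 0.369 / 1.527 = 0.2417 g VSS per g bCOD removed.
Q·(S₀ − S) = 948 × (2030 − 6.87) × 10⁻³ = 1918 kg/d removed.
Biomass synthesised: P_X = Y_obs × 1918 = 463.6 kg VSS/d.
Carbonaceous O₂ demand = substrate oxidised − cell-mass equivalent = 1918 − 1.42 × 463.6 = 1260 kg O₂/d.

R_O ≈ 1260 kg O₂/d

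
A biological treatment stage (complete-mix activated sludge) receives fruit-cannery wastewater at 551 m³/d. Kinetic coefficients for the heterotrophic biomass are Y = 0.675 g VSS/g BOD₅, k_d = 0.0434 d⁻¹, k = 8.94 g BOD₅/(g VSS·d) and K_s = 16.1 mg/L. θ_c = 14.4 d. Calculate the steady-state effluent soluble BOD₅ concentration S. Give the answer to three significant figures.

S ≈ 0.307 mg/L

For a completely mixed reactor with recycle the Lawrence–McCarty relation gives S = K_s·(1 + k_d·θ_c) / [θ_c·(Y·k − k_d) − 1] = 16.1 × (1 + 0.0434 × 14.4) / [14.4 × (0.675 × 8.94 − 0.0434) − 1] = 26.16 / 85.27 = 0.3068 mg/L.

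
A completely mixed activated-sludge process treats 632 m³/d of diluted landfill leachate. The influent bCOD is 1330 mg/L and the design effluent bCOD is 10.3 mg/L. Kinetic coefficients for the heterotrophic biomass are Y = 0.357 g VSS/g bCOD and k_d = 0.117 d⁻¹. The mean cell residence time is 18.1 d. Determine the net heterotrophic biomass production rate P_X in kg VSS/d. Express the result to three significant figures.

P_X ≈ 95.5 kg VSS/d

Y_obs = Y / (1 + k_d θ_c) = 0.357 / (1 + 0.117 × 18.1) = 0.357 / 3.118 = 0.1145.
Mass of bCOD removed per day: Q(S₀ − S) = 632 × 1320 g/m³ = 834.1 kg/d.
Biomass produced: P_X = Y_obs·Q·ΔS = 0.1145 × 834.1 ≈ 95.51 kg VSS/d.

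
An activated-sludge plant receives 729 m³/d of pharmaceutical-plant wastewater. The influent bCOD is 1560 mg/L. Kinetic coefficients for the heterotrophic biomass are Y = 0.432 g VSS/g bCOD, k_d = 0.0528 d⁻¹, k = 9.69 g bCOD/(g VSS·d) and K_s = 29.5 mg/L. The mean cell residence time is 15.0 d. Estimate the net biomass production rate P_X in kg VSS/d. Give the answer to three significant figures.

P_X ≈ 274 kg VSS/d

Effluent substrate depends only on kinetics and SRT: S = K_s(1 + k_d θ_c) / [θ_c(Yk − k_d) − 1] = 29.5 × (1 + 0.0528 × 15.0) / [15.0 × (0.432 × 9.69 − 0.0528) − 1] = 52.86 / 61.00 = 0.8666 mg/L.
Correct the yield for decay: Y_obs = Y/(1 + k_d θ_c) = 0.432 / (1 + 0.0528 × 15.0) = 0.432 / 1.792 = 0.2411.
Q·(S₀ − S) = 729 × (1560 − 0.867) × 10⁻³ = 1137 kg/d removed.
P_X = Y_obs · Q(S₀ − S) = 0.2411 × 1137 = 274.0 kg VSS/d.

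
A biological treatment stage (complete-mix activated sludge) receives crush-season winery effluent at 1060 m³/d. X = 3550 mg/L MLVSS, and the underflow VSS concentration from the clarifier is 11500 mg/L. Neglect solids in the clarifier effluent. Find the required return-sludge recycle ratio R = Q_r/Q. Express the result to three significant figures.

Solids balance on the clarifier gives (1+R)X = R·X_r, so R = X/(X_r − X) = 3550 / (11500 − 3550) = 0.4465.

R ≈ 0.447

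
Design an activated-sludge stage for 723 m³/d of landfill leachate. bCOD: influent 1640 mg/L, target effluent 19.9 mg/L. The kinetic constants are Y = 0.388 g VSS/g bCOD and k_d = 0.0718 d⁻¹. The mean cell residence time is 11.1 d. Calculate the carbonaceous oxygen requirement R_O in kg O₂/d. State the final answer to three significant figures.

R_O ≈ 812 kg O₂/d

Y_obs = Y / (1 + k_d θ_c) = 0.388 / (1 + 0.0718 × 11.1) = 0.388 / 1.797 = 0.2159.
ΔS = 1640 − 19.9 = 1620 mg/L, so the substrate removal rate is 723 × 1620/1000 = 1171 kg bCOD/d.
Net sludge production P_X = 0.2159 × 1171 = 252.9 kg VSS/d.
Carbonaceous O₂ demand = substrate oxidised − cell-mass equivalent = 1171 − 1.42 × 252.9 = 812.2 kg O₂/d.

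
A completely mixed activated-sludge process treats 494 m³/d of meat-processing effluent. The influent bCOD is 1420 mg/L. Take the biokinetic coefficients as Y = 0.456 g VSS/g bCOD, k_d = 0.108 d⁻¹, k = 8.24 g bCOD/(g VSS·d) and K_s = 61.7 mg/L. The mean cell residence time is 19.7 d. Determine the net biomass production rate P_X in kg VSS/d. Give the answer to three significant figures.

For a completely mixed reactor with recycle the Lawrence–McCarty relation gives S = K_s·(1 + k_d·θ_c) / [θ_c·(Y·k − k_d) − 1] = 61.7 × (1 + 0.108 × 19.7) / [19.7 × (0.456 × 8.24 − 0.108) − 1] = 193.0 / 70.89 = 2.722 mg/L.
The observed yield is Y_obs = Y/(1 + k_d·θ_c) = 0.456 / (1 + 0.108 × 19.7) = 0.456 / 3.128 = 0.1458 g VSS per g bCOD removed.
Mass of bCOD removed per day: Q(S₀ − S) = 494 × 1417 g/m³ = 700.1 kg/d.
Net biomass production P_X = Y_obs × Q·(S₀ − S) = 0.1458 × 700.1 = 102.1 kg VSS/d.

P_X ≈ 102 kg VSS/d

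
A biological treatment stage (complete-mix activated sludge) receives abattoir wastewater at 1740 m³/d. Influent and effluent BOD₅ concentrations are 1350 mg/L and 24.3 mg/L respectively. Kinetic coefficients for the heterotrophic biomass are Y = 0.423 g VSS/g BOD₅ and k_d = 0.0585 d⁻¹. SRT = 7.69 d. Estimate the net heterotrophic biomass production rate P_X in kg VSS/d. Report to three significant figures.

Correct the yield for decay: Y_obs = Y/(1 + k_d θ_c) = 0.423 / (1 + 0.0585 × 7.69) = 0.423 / 1.450 = 0.2918.
Q·(S₀ − S) = 1740 × (1350 − 24.3) × 10⁻³ = 2307 kg/d removed.
Net biomass production P_X = Y_obs × Q·(S₀ − S) = 0.2918 × 2307 = 673.0 kg VSS/d.

P_X ≈ 673 kg VSS/d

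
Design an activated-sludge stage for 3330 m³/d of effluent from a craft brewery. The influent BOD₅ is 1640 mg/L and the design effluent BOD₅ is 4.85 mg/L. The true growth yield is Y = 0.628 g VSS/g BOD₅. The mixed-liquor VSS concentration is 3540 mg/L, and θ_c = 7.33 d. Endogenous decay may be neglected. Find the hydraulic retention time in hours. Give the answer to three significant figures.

τ ≈ 51.0 h

With k_d = 0 the design equation reduces to V = Y Q (S₀−S) θ_c / X = 0.628 × 3330 × (1640 − 4.85) × 7.33 / 3540 = 7080 m³.
τ = V/Q = 7080/3330 = 2.126 d, or 51.03 h.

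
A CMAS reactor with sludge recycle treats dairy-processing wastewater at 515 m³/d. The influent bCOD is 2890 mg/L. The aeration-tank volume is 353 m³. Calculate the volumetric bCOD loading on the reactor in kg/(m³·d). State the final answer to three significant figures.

L_v = Q S₀ / V = 515 × 2890 × 10⁻³ / 353.0 = 4.216 kg/(m³·d).

L_v ≈ 4.22 kg bCOD/(m³·d)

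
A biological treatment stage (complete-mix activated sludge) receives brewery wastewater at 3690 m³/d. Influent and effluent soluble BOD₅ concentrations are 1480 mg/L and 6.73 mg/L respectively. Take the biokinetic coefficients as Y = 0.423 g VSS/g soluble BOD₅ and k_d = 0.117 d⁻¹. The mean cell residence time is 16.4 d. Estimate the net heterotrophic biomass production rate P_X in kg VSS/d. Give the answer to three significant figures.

P_X ≈ 788 kg VSS/d

Y_obs = Y / (1 + k_d θ_c) = 0.423 / (1 + 0.117 × 16.4) = 0.423 / 2.919 = 0.1449.
ΔS = 1480 − 6.73 = 1473 mg/L, so the substrate removal rate is 3690 × 1473/1000 = 5436 kg soluble BOD₅/d.
Biomass produced: P_X = Y_obs·Q·ΔS = 0.1449 × 5436 ≈ 787.9 kg VSS/d.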